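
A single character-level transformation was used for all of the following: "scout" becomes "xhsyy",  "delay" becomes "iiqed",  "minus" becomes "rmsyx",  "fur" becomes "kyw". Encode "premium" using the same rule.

The shift depends on letter class: consonant s→x is +5, but vowel o→s is +4. Vowels shift forward by 4 and consonants shift forward by 5.
Applying it to premium: p(cons)+5=u, r(cons)+5=w, e(vowel)+4=i, m(cons)+5=r, i(vowel)+4=m, u(vowel)+4=y, m(cons)+5=r.

uwirmyr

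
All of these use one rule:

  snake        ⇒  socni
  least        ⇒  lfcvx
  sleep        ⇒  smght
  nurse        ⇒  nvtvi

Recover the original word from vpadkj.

voyage

Each letter shifts forward by its position index (0, 1, 2, …) — the shift grows by one for each successive letter.
Decoding vpadkj: v−0=v, p−1=o, a−2=y, d−3=a, k−4=g, j−5=e.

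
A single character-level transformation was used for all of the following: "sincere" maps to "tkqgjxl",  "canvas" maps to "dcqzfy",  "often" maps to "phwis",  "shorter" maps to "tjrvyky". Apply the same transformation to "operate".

The shift increases by 1 at each position, starting from +1: 1, 2, 3, ….
Applying it to operate: o+1=p, p+2=r, e+3=h, r+4=v, a+5=f, t+6=z, e+7=l.

prhvfzl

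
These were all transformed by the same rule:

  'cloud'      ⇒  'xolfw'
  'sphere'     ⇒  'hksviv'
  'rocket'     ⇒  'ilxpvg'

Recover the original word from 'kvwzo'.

Each letter is replaced by its mirror in the alphabet: a↔z, b↔y, c↔x, and so on (the Atbash cipher).
Undoing it on kvwzo: k↔p, v↔e, w↔d, z↔a, o↔l.

pedal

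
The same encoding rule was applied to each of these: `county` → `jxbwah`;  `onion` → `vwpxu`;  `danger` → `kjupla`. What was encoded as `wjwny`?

Shifts by position in county: pos 0: c→j (+7), pos 1: o→x (+9), pos 2: u→b (+7), pos 3: n→w (+9) — repeating every 2. The shifts repeat in a cycle of length 2: positions 0,1,… shift by +7, +9, then the pattern repeats.
Reversing it on wjwny: w−7=p, j−9=a, w−7=p, n−9=e, y−7=r.

paper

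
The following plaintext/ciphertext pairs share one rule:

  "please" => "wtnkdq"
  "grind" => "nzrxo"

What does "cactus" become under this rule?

In please: p→w is +7, l→t is +8, e→n is +9, a→k is +10 — the shift increases by 1 each position. Each letter shifts forward by (position + 7), i.e. 7, 8, 9, … — the shift grows by one for each successive letter.
For cactus: c+7=j, a+8=i, c+9=l, t+10=d, u+11=f, s+12=e.

jildfe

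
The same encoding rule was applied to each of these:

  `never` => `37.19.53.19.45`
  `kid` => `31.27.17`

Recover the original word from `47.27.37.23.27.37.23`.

singing

Each letter becomes 2×(its alphabet position, a=1..z=26) + 9.
Decoding 47.27.37.23.27.37.23: 47→(47−9)÷2=19=s, 27→(27−9)÷2=9=i, 37→(37−9)÷2=14=n, 23→(23−9)÷2=7=g, 27→(27−9)÷2=9=i, 37→(37−9)÷2=14=n, 23→(23−9)÷2=7=g.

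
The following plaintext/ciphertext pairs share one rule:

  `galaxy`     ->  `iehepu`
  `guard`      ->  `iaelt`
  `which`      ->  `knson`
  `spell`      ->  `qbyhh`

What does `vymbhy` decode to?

Each letter's alphabet position (a=0..z=25) is mapped through 5·x+4 mod 26 — an affine cipher.
Decoding vymbhy: v(21)→21·(21−4)≡19=t; y(24)→21·(24−4)≡4=e; m(12)→21·(12−4)≡12=m; b(1)→21·(1−4)≡15=p; h(7)→21·(7−4)≡11=l; y(24)→21·(24−4)≡4=e (all mod 26).

temple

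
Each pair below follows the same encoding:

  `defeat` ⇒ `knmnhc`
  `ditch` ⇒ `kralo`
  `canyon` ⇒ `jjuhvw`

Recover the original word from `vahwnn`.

orange

A repeating key of period 2 is used — shifts +7, +9 over and over.
Decoding vahwnn: v−7=o, a−9=r, h−7=a, w−9=n, n−7=g, n−9=e.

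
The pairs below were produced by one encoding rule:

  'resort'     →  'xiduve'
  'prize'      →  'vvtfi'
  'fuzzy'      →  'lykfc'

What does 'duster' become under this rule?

jydzic

It's a Vigenère-style cipher with numeric key [6,4,11]: position i shifts by key[i mod 3].
On duster: d+6=j, u+4=y, s+11=d, t+6=z, e+4=i, r+11=c.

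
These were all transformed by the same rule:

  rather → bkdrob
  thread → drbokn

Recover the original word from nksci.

daisy

Compare letters: r→b is +10, a→k is +10, t→d is +10 — a constant shift. This is a Caesar cipher with shift 10.
Reversing it on nksci: n−10=d, k−10=a, s−10=i, c−10=s, i−10=y.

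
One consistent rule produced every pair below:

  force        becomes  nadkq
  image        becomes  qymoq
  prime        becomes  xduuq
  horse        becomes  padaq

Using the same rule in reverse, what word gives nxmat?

flash

Shifts by position in force: pos 0: f→n (+8), pos 1: o→a (+12), pos 2: r→d (+12), pos 3: c→k (+8), pos 4: e→q (+12) — repeating every 3. A repeating key of period 3 is used — shifts +8, +12, +12 over and over.
Undoing it on nxmat: n−8=f, x−12=l, m−12=a, a−8=s, t−12=h.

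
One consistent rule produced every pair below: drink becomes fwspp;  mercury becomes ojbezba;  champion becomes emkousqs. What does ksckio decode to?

Shifts by position in drink: pos 0: d→f (+2), pos 1: r→w (+5), pos 2: i→s (+10), pos 3: n→p (+2), pos 4: k→p (+5) — repeating every 3. It's a Vigenère-style cipher with numeric key [2,5,10]: position i shifts by key[i mod 3].
Undoing it on ksckio: k−2=i, s−5=n, c−10=s, k−2=i, i−5=d, o−10=e.

inside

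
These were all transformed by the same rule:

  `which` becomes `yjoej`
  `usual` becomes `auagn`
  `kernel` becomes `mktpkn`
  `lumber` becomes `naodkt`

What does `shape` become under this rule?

The shift depends on letter class: consonant w→y is +2, but vowel i→o is +6. Two shifts are in play — +6 for a/e/i/o/u, +2 for every other letter.
Applying it to shape: s(cons)+2=u, h(cons)+2=j, a(vowel)+6=g, p(cons)+2=r, e(vowel)+6=k.

ujgrk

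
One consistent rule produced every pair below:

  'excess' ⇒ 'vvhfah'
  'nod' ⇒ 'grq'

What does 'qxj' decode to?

The output letters match the input read backwards, each shifted +3: excess reversed is ssecxe. Read the word backwards and shift each letter +3.
Decoding qxj: shift back: q−3=n, x−3=u, j−3=g → nug; then reverse → gun.

gun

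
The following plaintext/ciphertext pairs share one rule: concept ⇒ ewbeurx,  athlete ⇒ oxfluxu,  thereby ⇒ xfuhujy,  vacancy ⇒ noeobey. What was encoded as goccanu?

massive

c(2)→e(4) and o(14)→w(22) fit y≡21x+14 (mod 26); the inverse of 21 mod 26 is 5. This is an affine cipher: with a=0,…,z=25, each position x becomes (21x+14) mod 26.
Reversing it on goccanu: g(6)→5·(6−14)≡12=m; o(14)→5·(14−14)≡0=a; c(2)→5·(2−14)≡18=s; c(2)→5·(2−14)≡18=s; a(0)→5·(0−14)≡8=i; n(13)→5·(13−14)≡21=v; u(20)→5·(20−14)≡4=e (all mod 26).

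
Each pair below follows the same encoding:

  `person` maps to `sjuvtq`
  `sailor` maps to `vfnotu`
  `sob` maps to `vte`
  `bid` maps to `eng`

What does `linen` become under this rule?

onqjq

The shift depends on letter class: consonant p→s is +3, but vowel e→j is +5. Two shifts are in play — +5 for a/e/i/o/u, +3 for every other letter.
On linen: l(cons)+3=o, i(vowel)+5=n, n(cons)+3=q, e(vowel)+5=j, n(cons)+3=q.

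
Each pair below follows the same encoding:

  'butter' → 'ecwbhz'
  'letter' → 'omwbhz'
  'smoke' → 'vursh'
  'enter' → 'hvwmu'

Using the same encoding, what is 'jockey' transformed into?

mwfshg

Shifts by position in butter: pos 0: b→e (+3), pos 1: u→c (+8), pos 2: t→w (+3), pos 3: t→b (+8) — repeating every 2. It's a Vigenère-style cipher with numeric key [3,8]: position i shifts by key[i mod 2].
Applying it to jockey: j+3=m, o+8=w, c+3=f, k+8=s, e+3=h, y+8=g.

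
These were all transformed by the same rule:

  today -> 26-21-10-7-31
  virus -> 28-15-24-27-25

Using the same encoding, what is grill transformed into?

Each letter is replaced by its alphabet position (a=1..z=26) + 6.
On grill: g=7→13, r=18→24, i=9→15, l=12→18, l=12→18.

13-24-15-18-18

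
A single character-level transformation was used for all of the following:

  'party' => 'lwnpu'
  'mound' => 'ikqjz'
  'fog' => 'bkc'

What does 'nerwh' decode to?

Every letter moves 22 places later in the alphabet, wrapping around z→a.
Reversing it on nerwh: n−22=r, e−22=i, r−22=v, w−22=a, h−22=l.

rival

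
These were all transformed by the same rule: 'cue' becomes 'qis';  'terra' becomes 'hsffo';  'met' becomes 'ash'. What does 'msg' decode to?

Compare letters: c→q is +14, u→i is +14, e→s is +14 — a constant shift. Every letter moves 14 places later in the alphabet, wrapping around z→a.
Undoing it on msg: m−14=y, s−14=e, g−14=s.

yes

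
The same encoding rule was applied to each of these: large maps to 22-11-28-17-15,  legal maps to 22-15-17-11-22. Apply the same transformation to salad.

29-11-22-11-14

l is letter #12 and maps to 22: an offset of 10. The number is (letter's place in the alphabet, a=1) + 10.
On salad: s=19→29, a=1→11, l=12→22, a=1→11, d=4→14.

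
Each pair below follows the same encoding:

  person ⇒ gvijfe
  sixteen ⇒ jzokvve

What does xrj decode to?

This is a Caesar cipher with shift 17.
Reversing it on xrj: x−17=g, r−17=a, j−17=s.

gas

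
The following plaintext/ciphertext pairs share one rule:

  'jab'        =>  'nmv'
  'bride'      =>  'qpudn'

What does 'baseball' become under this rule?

The output letters match the input read backwards, each shifted +12: jab reversed is baj. The word is reversed, then every letter is shifted forward by 12.
On baseball: reverse → llabesab; then shift: l+12=x, l+12=x, a+12=m, b+12=n, e+12=q, s+12=e, a+12=m, b+12=n.

xxmnqemn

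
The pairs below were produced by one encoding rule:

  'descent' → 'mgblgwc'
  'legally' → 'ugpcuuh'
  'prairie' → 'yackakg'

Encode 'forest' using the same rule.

oqagbc

The shift depends on letter class: consonant d→m is +9, but vowel e→g is +2. The rule splits by letter class: vowels +2, consonants +9.
For forest: f(cons)+9=o, o(vowel)+2=q, r(cons)+9=a, e(vowel)+2=g, s(cons)+9=b, t(cons)+9=c.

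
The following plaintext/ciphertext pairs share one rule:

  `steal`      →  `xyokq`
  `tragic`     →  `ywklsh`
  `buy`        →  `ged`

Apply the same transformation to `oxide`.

ycsio

The shift depends on letter class: consonant s→x is +5, but vowel e→o is +10. Two shifts are in play — +10 for a/e/i/o/u, +5 for every other letter.
For oxide: o(vowel)+10=y, x(cons)+5=c, i(vowel)+10=s, d(cons)+5=i, e(vowel)+10=o.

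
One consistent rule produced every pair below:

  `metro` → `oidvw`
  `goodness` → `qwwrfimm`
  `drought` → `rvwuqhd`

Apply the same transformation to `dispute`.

rymnudi

m(12)→o(14) and e(4)→i(8) fit y≡17x+18 (mod 26); the inverse of 17 mod 26 is 23. Treating letters as 0–25, the rule is x ↦ 17x + 18 (mod 26).
For dispute: d(3)→17·3+18≡17=r; i(8)→17·8+18≡24=y; s(18)→17·18+18≡12=m; p(15)→17·15+18≡13=n; u(20)→17·20+18≡20=u; t(19)→17·19+18≡3=d; e(4)→17·4+18≡8=i (all mod 26).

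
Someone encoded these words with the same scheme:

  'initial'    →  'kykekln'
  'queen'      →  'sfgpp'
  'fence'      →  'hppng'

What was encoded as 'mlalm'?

kayak

The shifts repeat in a cycle of length 2: positions 0,1,… shift by +2, +11, then the pattern repeats.
Reversing it on mlalm: m−2=k, l−11=a, a−2=y, l−11=a, m−2=k.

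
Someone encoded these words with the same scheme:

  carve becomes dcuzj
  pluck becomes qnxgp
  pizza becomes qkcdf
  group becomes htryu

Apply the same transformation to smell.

In carve: c→d is +1, a→c is +2, r→u is +3, v→z is +4 — the shift increases by 1 each position. Each letter shifts forward by (position + 1), i.e. 1, 2, 3, … — the shift grows by one for each successive letter.
For smell: s+1=t, m+2=o, e+3=h, l+4=p, l+5=q.

tohpq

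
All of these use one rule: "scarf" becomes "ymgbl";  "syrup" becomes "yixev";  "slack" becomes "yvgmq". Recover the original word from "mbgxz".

grant

Shifts by position in scarf: pos 0: s→y (+6), pos 1: c→m (+10), pos 2: a→g (+6), pos 3: r→b (+10) — repeating every 2. It's a Vigenère-style cipher with numeric key [6,10]: position i shifts by key[i mod 2].
Undoing it on mbgxz: m−6=g, b−10=r, g−6=a, x−10=n, z−6=t.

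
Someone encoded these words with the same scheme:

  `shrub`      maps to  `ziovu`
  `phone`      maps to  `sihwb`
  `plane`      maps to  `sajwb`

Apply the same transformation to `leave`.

s(18)→z(25) and h(7)→i(8) fit y≡11x+9 (mod 26); the inverse of 11 mod 26 is 19. Each letter's alphabet position (a=0..z=25) is mapped through 11·x+9 mod 26 — an affine cipher.
On leave: l(11)→11·11+9≡0=a; e(4)→11·4+9≡1=b; a(0)→11·0+9≡9=j; v(21)→11·21+9≡6=g; e(4)→11·4+9≡1=b (all mod 26).

abjgb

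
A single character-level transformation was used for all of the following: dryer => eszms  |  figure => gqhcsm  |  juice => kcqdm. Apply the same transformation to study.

tucez

The shift depends on letter class: consonant d→e is +1, but vowel e→m is +8. The rule splits by letter class: vowels +8, consonants +1.
On study: s(cons)+1=t, t(cons)+1=u, u(vowel)+8=c, d(cons)+1=e, y(cons)+1=z.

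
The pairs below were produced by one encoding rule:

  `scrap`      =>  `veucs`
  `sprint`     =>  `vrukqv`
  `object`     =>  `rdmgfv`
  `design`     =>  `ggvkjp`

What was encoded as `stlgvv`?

priest

Shifts by position in scrap: pos 0: s→v (+3), pos 1: c→e (+2), pos 2: r→u (+3), pos 3: a→c (+2) — repeating every 2. The shifts repeat in a cycle of length 2: positions 0,1,… shift by +3, +2, then the pattern repeats.
Reversing it on stlgvv: s−3=p, t−2=r, l−3=i, g−2=e, v−3=s, v−2=t.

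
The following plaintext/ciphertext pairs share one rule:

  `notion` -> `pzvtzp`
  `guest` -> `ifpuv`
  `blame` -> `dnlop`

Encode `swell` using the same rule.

uypnn

The shift depends on letter class: consonant n→p is +2, but vowel o→z is +11. Two shifts are in play — +11 for a/e/i/o/u, +2 for every other letter.
On swell: s(cons)+2=u, w(cons)+2=y, e(vowel)+11=p, l(cons)+2=n, l(cons)+2=n.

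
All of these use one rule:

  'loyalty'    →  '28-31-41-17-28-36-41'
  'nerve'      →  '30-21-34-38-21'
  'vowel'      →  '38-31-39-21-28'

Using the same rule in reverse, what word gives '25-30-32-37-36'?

Letters become their 1-based position plus 16 (so a→17, b→18, …).
Decoding 25-30-32-37-36: 25→(25−16)÷1=9=i, 30→(30−16)÷1=14=n, 32→(32−16)÷1=16=p, 37→(37−16)÷1=21=u, 36→(36−16)÷1=20=t.

input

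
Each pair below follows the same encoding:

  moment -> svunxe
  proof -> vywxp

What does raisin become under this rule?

In moment: m→s is +6, o→v is +7, m→u is +8, e→n is +9 — the shift increases by 1 each position. Letter i (0-indexed) is shifted by i+6, so successive shifts are 6, 7, 8, ….
For raisin: r+6=x, a+7=h, i+8=q, s+9=b, i+10=s, n+11=y.

xhqbsy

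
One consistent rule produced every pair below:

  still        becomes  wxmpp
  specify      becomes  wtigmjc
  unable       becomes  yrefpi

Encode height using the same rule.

limklx

Compare letters: s→w is +4, t→x is +4, i→m is +4 — a constant shift. It's a constant shift of +4 (ROT4).
On height: h+4=l, e+4=i, i+4=m, g+4=k, h+4=l, t+4=x.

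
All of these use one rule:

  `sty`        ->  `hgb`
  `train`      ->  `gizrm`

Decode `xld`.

cow

Letters are reflected about the middle of the alphabet (position → 25−position): Atbash.
Undoing it on xld: x↔c, l↔o, d↔w.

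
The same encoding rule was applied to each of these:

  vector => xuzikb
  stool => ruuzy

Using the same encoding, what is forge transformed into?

The word is reversed, then every letter is shifted forward by 6.
For forge: reverse → egrof; then shift: e+6=k, g+6=m, r+6=x, o+6=u, f+6=l.

kmxul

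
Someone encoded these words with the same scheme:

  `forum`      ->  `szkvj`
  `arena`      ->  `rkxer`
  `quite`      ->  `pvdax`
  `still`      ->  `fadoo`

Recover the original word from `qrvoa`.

f(5)→s(18) and o(14)→z(25) fit y≡21x+17 (mod 26); the inverse of 21 mod 26 is 5. Each letter's alphabet position (a=0..z=25) is mapped through 21·x+17 mod 26 — an affine cipher.
Reversing it on qrvoa: q(16)→5·(16−17)≡21=v; r(17)→5·(17−17)≡0=a; v(21)→5·(21−17)≡20=u; o(14)→5·(14−17)≡11=l; a(0)→5·(0−17)≡19=t (all mod 26).

vault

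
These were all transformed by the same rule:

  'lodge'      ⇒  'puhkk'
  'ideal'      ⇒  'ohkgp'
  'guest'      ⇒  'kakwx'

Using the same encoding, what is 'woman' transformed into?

auqgr

The shift depends on letter class: consonant l→p is +4, but vowel o→u is +6. The rule splits by letter class: vowels +6, consonants +4.
For woman: w(cons)+4=a, o(vowel)+6=u, m(cons)+4=q, a(vowel)+6=g, n(cons)+4=r.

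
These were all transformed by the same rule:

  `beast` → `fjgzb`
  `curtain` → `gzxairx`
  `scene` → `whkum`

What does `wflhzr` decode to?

safari

In beast: b→f is +4, e→j is +5, a→g is +6, s→z is +7 — the shift increases by 1 each position. The shift increases by 1 at each position, starting from +4: 4, 5, 6, ….
Reversing it on wflhzr: w−4=s, f−5=a, l−6=f, h−7=a, z−8=r, r−9=i.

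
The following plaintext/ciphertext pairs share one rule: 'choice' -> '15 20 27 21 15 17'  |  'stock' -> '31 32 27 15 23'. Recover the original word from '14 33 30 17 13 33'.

c is letter #3 and maps to 15: an offset of 12. The number is (letter's place in the alphabet, a=1) + 12.
Reversing it on 14 33 30 17 13 33: 14→(14−12)÷1=2=b, 33→(33−12)÷1=21=u, 30→(30−12)÷1=18=r, 17→(17−12)÷1=5=e, 13→(13−12)÷1=1=a, 33→(33−12)÷1=21=u.

bureau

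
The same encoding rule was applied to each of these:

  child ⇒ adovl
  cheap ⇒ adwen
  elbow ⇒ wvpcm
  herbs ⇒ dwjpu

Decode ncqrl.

pound

c(2)→a(0) and h(7)→d(3) fit y≡11x+4 (mod 26); the inverse of 11 mod 26 is 19. Each letter's alphabet position (a=0..z=25) is mapped through 11·x+4 mod 26 — an affine cipher.
Undoing it on ncqrl: n(13)→19·(13−4)≡15=p; c(2)→19·(2−4)≡14=o; q(16)→19·(16−4)≡20=u; r(17)→19·(17−4)≡13=n; l(11)→19·(11−4)≡3=d (all mod 26).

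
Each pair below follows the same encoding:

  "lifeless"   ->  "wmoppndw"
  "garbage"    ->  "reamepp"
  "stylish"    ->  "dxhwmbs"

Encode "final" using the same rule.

qmwlp

Shifts by position in lifeless: pos 0: l→w (+11), pos 1: i→m (+4), pos 2: f→o (+9), pos 3: e→p (+11), pos 4: l→p (+4), pos 5: e→n (+9) — repeating every 3. It's a Vigenère-style cipher with numeric key [11,4,9]: position i shifts by key[i mod 3].
For final: f+11=q, i+4=m, n+9=w, a+11=l, l+4=p.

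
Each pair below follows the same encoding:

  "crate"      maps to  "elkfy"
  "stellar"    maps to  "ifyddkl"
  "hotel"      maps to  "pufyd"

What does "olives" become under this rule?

udmzyi

This is an affine cipher: with a=0,…,z=25, each position x becomes (23x+10) mod 26.
Applying it to olives: o(14)→23·14+10≡20=u; l(11)→23·11+10≡3=d; i(8)→23·8+10≡12=m; v(21)→23·21+10≡25=z; e(4)→23·4+10≡24=y; s(18)→23·18+10≡8=i (all mod 26).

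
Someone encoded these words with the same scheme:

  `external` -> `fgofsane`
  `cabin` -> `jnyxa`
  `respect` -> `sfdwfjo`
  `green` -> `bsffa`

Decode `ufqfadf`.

e(4)→f(5) and x(23)→g(6) fit y≡11x+13 (mod 26); the inverse of 11 mod 26 is 19. Treating letters as 0–25, the rule is x ↦ 11x + 13 (mod 26).
Reversing it on ufqfadf: u(20)→19·(20−13)≡3=d; f(5)→19·(5−13)≡4=e; q(16)→19·(16−13)≡5=f; f(5)→19·(5−13)≡4=e; a(0)→19·(0−13)≡13=n; d(3)→19·(3−13)≡18=s; f(5)→19·(5−13)≡4=e (all mod 26).

defense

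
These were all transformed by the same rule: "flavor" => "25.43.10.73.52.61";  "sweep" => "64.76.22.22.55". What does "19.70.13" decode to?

dub

f(#6)→25 and l(#12)→43: differences scale by 3, so n = 3·pos + 7. With a=1..z=26, the number is 3·pos + 7.
Reversing it on 19.70.13: 19→(19−7)÷3=4=d, 70→(70−7)÷3=21=u, 13→(13−7)÷3=2=b.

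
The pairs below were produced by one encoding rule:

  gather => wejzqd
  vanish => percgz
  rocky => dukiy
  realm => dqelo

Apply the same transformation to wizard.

g(6)→w(22) and a(0)→e(4) fit y≡3x+4 (mod 26); the inverse of 3 mod 26 is 9. This is an affine cipher: with a=0,…,z=25, each position x becomes (3x+4) mod 26.
Applying it to wizard: w(22)→3·22+4≡18=s; i(8)→3·8+4≡2=c; z(25)→3·25+4≡1=b; a(0)→3·0+4≡4=e; r(17)→3·17+4≡3=d; d(3)→3·3+4≡13=n (all mod 26).

scbedn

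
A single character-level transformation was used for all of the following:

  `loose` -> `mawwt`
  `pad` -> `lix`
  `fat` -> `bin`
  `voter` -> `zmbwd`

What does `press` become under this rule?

aamzx

Two steps: reverse the string, then apply a Caesar shift of +8.
Applying it to press: reverse → sserp; then shift: s+8=a, s+8=a, e+8=m, r+8=z, p+8=x.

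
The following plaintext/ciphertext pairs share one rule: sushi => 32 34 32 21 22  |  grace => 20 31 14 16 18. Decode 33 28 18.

toe

s is letter #19 and maps to 32: an offset of 13. Letters become their 1-based position plus 13 (so a→14, b→15, …).
Decoding 33 28 18: 33→(33−13)÷1=20=t, 28→(28−13)÷1=15=o, 18→(18−13)÷1=5=e.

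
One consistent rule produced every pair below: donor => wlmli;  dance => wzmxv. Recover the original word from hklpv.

spoke

Each pair mirrors across the alphabet (d↔w, o↔l, n↔m): positions sum to 25. Each letter is replaced by its mirror in the alphabet: a↔z, b↔y, c↔x, and so on (the Atbash cipher).
Reversing it on hklpv: h↔s, k↔p, l↔o, p↔k, v↔e.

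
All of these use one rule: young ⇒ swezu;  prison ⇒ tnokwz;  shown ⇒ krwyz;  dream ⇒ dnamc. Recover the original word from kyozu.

y(24)→s(18) and o(14)→w(22) fit y≡23x+12 (mod 26); the inverse of 23 mod 26 is 17. Each letter's alphabet position (a=0..z=25) is mapped through 23·x+12 mod 26 — an affine cipher.
Reversing it on kyozu: k(10)→17·(10−12)≡18=s; y(24)→17·(24−12)≡22=w; o(14)→17·(14−12)≡8=i; z(25)→17·(25−12)≡13=n; u(20)→17·(20−12)≡6=g (all mod 26).

swing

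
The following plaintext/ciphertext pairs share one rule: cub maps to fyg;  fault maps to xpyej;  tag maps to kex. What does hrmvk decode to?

The output letters match the input read backwards, each shifted +4: cub reversed is buc. The word is reversed, then every letter is shifted forward by 4.
Reversing it on hrmvk: shift back: h−4=d, r−4=n, m−4=i, v−4=r, k−4=g → dnirg; then reverse → grind.

grind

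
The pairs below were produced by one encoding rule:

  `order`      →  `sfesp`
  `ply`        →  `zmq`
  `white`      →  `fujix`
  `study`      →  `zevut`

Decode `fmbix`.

Two steps: reverse the string, then apply a Caesar shift of +1.
Undoing it on fmbix: shift back: f−1=e, m−1=l, b−1=a, i−1=h, x−1=w → elahw; then reverse → whale.

whale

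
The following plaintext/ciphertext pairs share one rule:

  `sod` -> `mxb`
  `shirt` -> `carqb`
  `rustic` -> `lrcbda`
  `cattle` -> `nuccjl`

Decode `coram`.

drift

The output letters match the input read backwards, each shifted +9: sod reversed is dos. Two steps: reverse the string, then apply a Caesar shift of +9.
Reversing it on coram: shift back: c−9=t, o−9=f, r−9=i, a−9=r, m−9=d → tfird; then reverse → drift.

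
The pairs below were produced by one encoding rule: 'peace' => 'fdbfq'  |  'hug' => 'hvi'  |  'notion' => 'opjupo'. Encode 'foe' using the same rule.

fpg

The output letters match the input read backwards, each shifted +1: peace reversed is ecaep. The word is reversed, then every letter is shifted forward by 1.
For foe: reverse → eof; then shift: e+1=f, o+1=p, f+1=g.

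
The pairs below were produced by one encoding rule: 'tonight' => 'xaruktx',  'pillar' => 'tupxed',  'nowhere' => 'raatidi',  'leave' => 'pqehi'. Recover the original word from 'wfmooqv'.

Shifts by position in tonight: pos 0: t→x (+4), pos 1: o→a (+12), pos 2: n→r (+4), pos 3: i→u (+12) — repeating every 2. It's a Vigenère-style cipher with numeric key [4,12]: position i shifts by key[i mod 2].
Reversing it on wfmooqv: w−4=s, f−12=t, m−4=i, o−12=c, o−4=k, q−12=e, v−4=r.

sticker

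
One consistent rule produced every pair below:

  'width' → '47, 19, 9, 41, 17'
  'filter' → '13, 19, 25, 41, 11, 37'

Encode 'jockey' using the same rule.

21, 31, 7, 23, 11, 51

w(#23)→47 and i(#9)→19: differences scale by 2, so n = 2·pos + 1. Each letter becomes 2×(its alphabet position, a=1..z=26) + 1.
On jockey: j=10→21, o=15→31, c=3→7, k=11→23, e=5→11, y=25→51.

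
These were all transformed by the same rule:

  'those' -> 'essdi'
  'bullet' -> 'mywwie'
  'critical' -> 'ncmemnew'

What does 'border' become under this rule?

The shift depends on letter class: consonant t→e is +11, but vowel o→s is +4. The rule splits by letter class: vowels +4, consonants +11.
For border: b(cons)+11=m, o(vowel)+4=s, r(cons)+11=c, d(cons)+11=o, e(vowel)+4=i, r(cons)+11=c.

mscoic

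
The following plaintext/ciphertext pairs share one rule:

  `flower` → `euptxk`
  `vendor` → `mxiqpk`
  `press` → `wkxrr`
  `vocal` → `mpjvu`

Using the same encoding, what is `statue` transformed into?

ryvyfx

Treating letters as 0–25, the rule is x ↦ 7x + 21 (mod 26).
For statue: s(18)→7·18+21≡17=r; t(19)→7·19+21≡24=y; a(0)→7·0+21≡21=v; t(19)→7·19+21≡24=y; u(20)→7·20+21≡5=f; e(4)→7·4+21≡23=x (all mod 26).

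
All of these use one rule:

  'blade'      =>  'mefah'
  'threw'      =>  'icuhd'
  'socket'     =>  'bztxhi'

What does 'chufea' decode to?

b(1)→m(12) and l(11)→e(4) fit y≡7x+5 (mod 26); the inverse of 7 mod 26 is 15. This is an affine cipher: with a=0,…,z=25, each position x becomes (7x+5) mod 26.
Undoing it on chufea: c(2)→15·(2−5)≡7=h; h(7)→15·(7−5)≡4=e; u(20)→15·(20−5)≡17=r; f(5)→15·(5−5)≡0=a; e(4)→15·(4−5)≡11=l; a(0)→15·(0−5)≡3=d (all mod 26).

herald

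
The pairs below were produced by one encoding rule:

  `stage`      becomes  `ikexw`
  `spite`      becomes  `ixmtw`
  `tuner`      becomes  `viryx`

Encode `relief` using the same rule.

jimpiv

The output letters match the input read backwards, each shifted +4: stage reversed is egats. Two steps: reverse the string, then apply a Caesar shift of +4.
For relief: reverse → feiler; then shift: f+4=j, e+4=i, i+4=m, l+4=p, e+4=i, r+4=v.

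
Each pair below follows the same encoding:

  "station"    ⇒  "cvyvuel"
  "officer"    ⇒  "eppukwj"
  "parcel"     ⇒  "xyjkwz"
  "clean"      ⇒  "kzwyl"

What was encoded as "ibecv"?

s(18)→c(2) and t(19)→v(21) fit y≡19x+24 (mod 26); the inverse of 19 mod 26 is 11. Each letter's alphabet position (a=0..z=25) is mapped through 19·x+24 mod 26 — an affine cipher.
Undoing it on ibecv: i(8)→11·(8−24)≡6=g; b(1)→11·(1−24)≡7=h; e(4)→11·(4−24)≡14=o; c(2)→11·(2−24)≡18=s; v(21)→11·(21−24)≡19=t (all mod 26).

ghost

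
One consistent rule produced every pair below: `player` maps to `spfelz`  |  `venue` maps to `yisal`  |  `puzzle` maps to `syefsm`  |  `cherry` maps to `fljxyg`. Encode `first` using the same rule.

In player: p→s is +3, l→p is +4, a→f is +5, y→e is +6 — the shift increases by 1 each position. Letter i (0-indexed) is shifted by i+3, so successive shifts are 3, 4, 5, ….
On first: f+3=i, i+4=m, r+5=w, s+6=y, t+7=a.

imwya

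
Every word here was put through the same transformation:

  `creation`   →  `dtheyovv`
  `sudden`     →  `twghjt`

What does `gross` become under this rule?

In creation: c→d is +1, r→t is +2, e→h is +3, a→e is +4 — the shift increases by 1 each position. Each letter shifts forward by (position + 1), i.e. 1, 2, 3, … — the shift grows by one for each successive letter.
On gross: g+1=h, r+2=t, o+3=r, s+4=w, s+5=x.

htrwx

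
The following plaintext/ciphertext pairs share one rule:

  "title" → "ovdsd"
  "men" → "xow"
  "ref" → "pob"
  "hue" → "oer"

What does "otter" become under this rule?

The output letters match the input read backwards, each shifted +10: title reversed is eltit. The word is reversed, then every letter is shifted forward by 10.
Applying it to otter: reverse → retto; then shift: r+10=b, e+10=o, t+10=d, t+10=d, o+10=y.

boddy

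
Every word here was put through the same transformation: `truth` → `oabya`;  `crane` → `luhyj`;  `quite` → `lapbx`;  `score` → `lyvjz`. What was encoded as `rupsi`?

blink

The output letters match the input read backwards, each shifted +7: truth reversed is hturt. Two steps: reverse the string, then apply a Caesar shift of +7.
Undoing it on rupsi: shift back: r−7=k, u−7=n, p−7=i, s−7=l, i−7=b → knilb; then reverse → blink.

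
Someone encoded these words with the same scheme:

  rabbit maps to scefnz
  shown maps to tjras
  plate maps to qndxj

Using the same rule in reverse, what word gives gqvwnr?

Each letter shifts forward by (position + 1), i.e. 1, 2, 3, … — the shift grows by one for each successive letter.
Decoding gqvwnr: g−1=f, q−2=o, v−3=s, w−4=s, n−5=i, r−6=l.

fossil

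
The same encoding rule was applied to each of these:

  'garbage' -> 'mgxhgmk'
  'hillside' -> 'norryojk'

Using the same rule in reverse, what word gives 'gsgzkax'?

Compare letters: g→m is +6, a→g is +6, r→x is +6 — a constant shift. Each letter is shifted forward by 6 in the alphabet (a Caesar shift of +6).
Decoding gsgzkax: g−6=a, s−6=m, g−6=a, z−6=t, k−6=e, a−6=u, x−6=r.

amateur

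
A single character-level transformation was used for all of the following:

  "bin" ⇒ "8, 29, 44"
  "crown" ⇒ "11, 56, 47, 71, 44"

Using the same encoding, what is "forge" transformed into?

20, 47, 56, 23, 17

b(#2)→8 and i(#9)→29: differences scale by 3, so n = 3·pos + 2. The formula is n = 3×(alphabet index, a=1) + 2.
On forge: f=6→20, o=15→47, r=18→56, g=7→23, e=5→17.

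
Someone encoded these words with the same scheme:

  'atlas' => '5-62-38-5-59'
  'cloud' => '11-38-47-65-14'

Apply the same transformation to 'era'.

With a=1..z=26, the number is 3·pos + 2.
Applying it to era: e=5→17, r=18→56, a=1→5.

17-56-5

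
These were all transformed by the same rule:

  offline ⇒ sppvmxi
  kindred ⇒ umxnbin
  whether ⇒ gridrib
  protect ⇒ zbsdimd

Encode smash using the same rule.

cwecr

The shift depends on letter class: consonant f→p is +10, but vowel o→s is +4. Vowels shift forward by 4 and consonants shift forward by 10.
Applying it to smash: s(cons)+10=c, m(cons)+10=w, a(vowel)+4=e, s(cons)+10=c, h(cons)+10=r.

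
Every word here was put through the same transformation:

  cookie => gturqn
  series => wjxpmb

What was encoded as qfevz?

mayor

Letter i (0-indexed) is shifted by i+4, so successive shifts are 4, 5, 6, ….
Decoding qfevz: q−4=m, f−5=a, e−6=y, v−7=o, z−8=r.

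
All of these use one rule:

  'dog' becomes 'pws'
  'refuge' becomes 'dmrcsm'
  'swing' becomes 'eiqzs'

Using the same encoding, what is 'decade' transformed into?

The shift depends on letter class: consonant d→p is +12, but vowel o→w is +8. Two shifts are in play — +8 for a/e/i/o/u, +12 for every other letter.
For decade: d(cons)+12=p, e(vowel)+8=m, c(cons)+12=o, a(vowel)+8=i, d(cons)+12=p, e(vowel)+8=m.

pmoipm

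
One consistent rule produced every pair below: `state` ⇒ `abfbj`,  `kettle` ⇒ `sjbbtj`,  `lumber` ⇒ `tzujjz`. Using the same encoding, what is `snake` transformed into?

avfsj

Vowels shift forward by 5 and consonants shift forward by 8.
On snake: s(cons)+8=a, n(cons)+8=v, a(vowel)+5=f, k(cons)+8=s, e(vowel)+5=j.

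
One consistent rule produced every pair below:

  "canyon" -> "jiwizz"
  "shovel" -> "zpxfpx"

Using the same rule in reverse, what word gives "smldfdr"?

Each letter shifts forward by (position + 7), i.e. 7, 8, 9, … — the shift grows by one for each successive letter.
Reversing it on smldfdr: s−7=l, m−8=e, l−9=c, d−10=t, f−11=u, d−12=r, r−13=e.

lecture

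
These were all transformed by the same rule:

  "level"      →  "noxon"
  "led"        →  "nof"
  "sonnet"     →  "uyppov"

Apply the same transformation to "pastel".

The shift depends on letter class: consonant l→n is +2, but vowel e→o is +10. Vowels shift forward by 10 and consonants shift forward by 2.
On pastel: p(cons)+2=r, a(vowel)+10=k, s(cons)+2=u, t(cons)+2=v, e(vowel)+10=o, l(cons)+2=n.

rkuvon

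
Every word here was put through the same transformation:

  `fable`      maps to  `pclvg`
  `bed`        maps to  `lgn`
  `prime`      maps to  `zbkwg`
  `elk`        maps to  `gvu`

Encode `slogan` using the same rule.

cvqqcx

The shift depends on letter class: consonant f→p is +10, but vowel a→c is +2. Vowels shift forward by 2 and consonants shift forward by 10.
On slogan: s(cons)+10=c, l(cons)+10=v, o(vowel)+2=q, g(cons)+10=q, a(vowel)+2=c, n(cons)+10=x.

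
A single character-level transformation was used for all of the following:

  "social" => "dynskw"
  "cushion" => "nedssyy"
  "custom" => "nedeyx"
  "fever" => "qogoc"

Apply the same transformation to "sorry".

Two shifts are in play — +10 for a/e/i/o/u, +11 for every other letter.
On sorry: s(cons)+11=d, o(vowel)+10=y, r(cons)+11=c, r(cons)+11=c, y(cons)+11=j.

dyccj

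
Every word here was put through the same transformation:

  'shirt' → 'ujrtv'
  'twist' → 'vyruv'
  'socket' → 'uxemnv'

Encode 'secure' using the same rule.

unedtn

The rule splits by letter class: vowels +9, consonants +2.
On secure: s(cons)+2=u, e(vowel)+9=n, c(cons)+2=e, u(vowel)+9=d, r(cons)+2=t, e(vowel)+9=n.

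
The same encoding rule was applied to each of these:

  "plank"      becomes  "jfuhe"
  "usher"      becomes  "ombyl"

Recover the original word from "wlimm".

cross

It's a constant shift of +20 (ROT20).
Decoding wlimm: w−20=c, l−20=r, i−20=o, m−20=s, m−20=s.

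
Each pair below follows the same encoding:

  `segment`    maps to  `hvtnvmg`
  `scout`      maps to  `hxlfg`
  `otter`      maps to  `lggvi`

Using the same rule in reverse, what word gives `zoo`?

all

Each pair mirrors across the alphabet (s↔h, e↔v, g↔t): positions sum to 25. Each letter is replaced by its mirror in the alphabet: a↔z, b↔y, c↔x, and so on (the Atbash cipher).
Reversing it on zoo: z↔a, o↔l, o↔l.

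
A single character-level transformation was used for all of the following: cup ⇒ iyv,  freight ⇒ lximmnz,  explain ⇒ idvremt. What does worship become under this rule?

csxynmv

Vowels shift forward by 4 and consonants shift forward by 6.
Applying it to worship: w(cons)+6=c, o(vowel)+4=s, r(cons)+6=x, s(cons)+6=y, h(cons)+6=n, i(vowel)+4=m, p(cons)+6=v.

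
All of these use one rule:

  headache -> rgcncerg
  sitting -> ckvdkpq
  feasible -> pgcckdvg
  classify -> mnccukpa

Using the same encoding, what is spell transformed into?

crgvn

Shifts by position in headache: pos 0: h→r (+10), pos 1: e→g (+2), pos 2: a→c (+2), pos 3: d→n (+10), pos 4: a→c (+2), pos 5: c→e (+2) — repeating every 3. The shifts repeat in a cycle of length 3: positions 0,1,… shift by +10, +2, +2, then the pattern repeats.
For spell: s+10=c, p+2=r, e+2=g, l+10=v, l+2=n.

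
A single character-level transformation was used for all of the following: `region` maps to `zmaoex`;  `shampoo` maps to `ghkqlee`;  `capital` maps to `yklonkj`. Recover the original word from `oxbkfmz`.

invader

This is an affine cipher: with a=0,…,z=25, each position x becomes (7x+10) mod 26.
Decoding oxbkfmz: o(14)→15·(14−10)≡8=i; x(23)→15·(23−10)≡13=n; b(1)→15·(1−10)≡21=v; k(10)→15·(10−10)≡0=a; f(5)→15·(5−10)≡3=d; m(12)→15·(12−10)≡4=e; z(25)→15·(25−10)≡17=r (all mod 26).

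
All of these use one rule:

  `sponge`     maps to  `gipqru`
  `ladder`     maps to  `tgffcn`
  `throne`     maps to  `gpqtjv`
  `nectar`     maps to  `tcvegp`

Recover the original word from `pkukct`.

The output letters match the input read backwards, each shifted +2: sponge reversed is egnops. The word is reversed, then every letter is shifted forward by 2.
Reversing it on pkukct: shift back: p−2=n, k−2=i, u−2=s, k−2=i, c−2=a, t−2=r → nisiar; then reverse → raisin.

raisin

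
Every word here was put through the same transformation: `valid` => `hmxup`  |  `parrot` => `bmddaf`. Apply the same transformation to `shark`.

Compare letters: v→h is +12, a→m is +12, l→x is +12 — a constant shift. Each letter is shifted forward by 12 in the alphabet (a Caesar shift of +12).
On shark: s+12=e, h+12=t, a+12=m, r+12=d, k+12=w.

etmdw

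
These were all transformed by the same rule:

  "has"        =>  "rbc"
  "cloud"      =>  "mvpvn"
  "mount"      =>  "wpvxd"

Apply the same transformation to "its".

jdc

The shift depends on letter class: consonant h→r is +10, but vowel a→b is +1. The rule splits by letter class: vowels +1, consonants +10.
For its: i(vowel)+1=j, t(cons)+10=d, s(cons)+10=c.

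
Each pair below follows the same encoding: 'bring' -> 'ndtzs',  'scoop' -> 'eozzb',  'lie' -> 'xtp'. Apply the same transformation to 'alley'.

lxxpk

The shift depends on letter class: consonant b→n is +12, but vowel i→t is +11. The rule splits by letter class: vowels +11, consonants +12.
For alley: a(vowel)+11=l, l(cons)+12=x, l(cons)+12=x, e(vowel)+11=p, y(cons)+12=k.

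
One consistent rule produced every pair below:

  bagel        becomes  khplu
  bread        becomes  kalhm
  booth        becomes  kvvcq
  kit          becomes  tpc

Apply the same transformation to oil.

The shift depends on letter class: consonant b→k is +9, but vowel a→h is +7. The rule splits by letter class: vowels +7, consonants +9.
Applying it to oil: o(vowel)+7=v, i(vowel)+7=p, l(cons)+9=u.

vpu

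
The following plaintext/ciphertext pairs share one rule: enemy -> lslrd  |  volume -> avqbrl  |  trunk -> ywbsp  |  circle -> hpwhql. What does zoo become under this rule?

The shift depends on letter class: consonant n→s is +5, but vowel e→l is +7. Vowels shift forward by 7 and consonants shift forward by 5.
On zoo: z(cons)+5=e, o(vowel)+7=v, o(vowel)+7=v.

evv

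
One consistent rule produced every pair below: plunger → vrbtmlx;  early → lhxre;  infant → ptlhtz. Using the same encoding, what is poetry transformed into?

vvlzxe

The shift depends on letter class: consonant p→v is +6, but vowel u→b is +7. Two shifts are in play — +7 for a/e/i/o/u, +6 for every other letter.
For poetry: p(cons)+6=v, o(vowel)+7=v, e(vowel)+7=l, t(cons)+6=z, r(cons)+6=x, y(cons)+6=e.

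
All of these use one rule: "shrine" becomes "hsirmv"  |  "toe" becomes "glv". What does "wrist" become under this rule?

dirhg

Each pair mirrors across the alphabet (s↔h, h↔s, r↔i): positions sum to 25. This is the alphabet-reversal cipher (Atbash): a becomes z, b becomes y, etc.
For wrist: w↔d, r↔i, i↔r, s↔h, t↔g.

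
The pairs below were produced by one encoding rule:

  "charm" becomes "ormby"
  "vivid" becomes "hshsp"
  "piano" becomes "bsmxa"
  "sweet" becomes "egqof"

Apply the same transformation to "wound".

Shifts by position in charm: pos 0: c→o (+12), pos 1: h→r (+10), pos 2: a→m (+12), pos 3: r→b (+10) — repeating every 2. A repeating key of period 2 is used — shifts +12, +10 over and over.
Applying it to wound: w+12=i, o+10=y, u+12=g, n+10=x, d+12=p.

iygxp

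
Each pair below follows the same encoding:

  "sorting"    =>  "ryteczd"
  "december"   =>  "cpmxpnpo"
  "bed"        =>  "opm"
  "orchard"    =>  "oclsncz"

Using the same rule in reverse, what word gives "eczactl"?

The output letters match the input read backwards, each shifted +11: sorting reversed is gnitros. Two steps: reverse the string, then apply a Caesar shift of +11.
Undoing it on eczactl: shift back: e−11=t, c−11=r, z−11=o, a−11=p, c−11=r, t−11=i, l−11=a → tropria; then reverse → airport.

airport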